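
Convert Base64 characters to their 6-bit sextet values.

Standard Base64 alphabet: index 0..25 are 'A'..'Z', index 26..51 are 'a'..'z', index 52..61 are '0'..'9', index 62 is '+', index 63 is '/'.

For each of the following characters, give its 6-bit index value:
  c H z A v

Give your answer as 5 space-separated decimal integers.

'c': a..z range, 26 + ord('c') − ord('a') = 28
'H': A..Z range, ord('H') − ord('A') = 7
'z': a..z range, 26 + ord('z') − ord('a') = 51
'A': A..Z range, ord('A') − ord('A') = 0
'v': a..z range, 26 + ord('v') − ord('a') = 47

Answer: 28 7 51 0 47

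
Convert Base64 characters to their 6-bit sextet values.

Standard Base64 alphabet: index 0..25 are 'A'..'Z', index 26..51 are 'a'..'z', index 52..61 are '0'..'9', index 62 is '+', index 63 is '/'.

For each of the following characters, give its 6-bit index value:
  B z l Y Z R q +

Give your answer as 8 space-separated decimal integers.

Answer: 1 51 37 24 25 17 42 62

Derivation:
'B': A..Z range, ord('B') − ord('A') = 1
'z': a..z range, 26 + ord('z') − ord('a') = 51
'l': a..z range, 26 + ord('l') − ord('a') = 37
'Y': A..Z range, ord('Y') − ord('A') = 24
'Z': A..Z range, ord('Z') − ord('A') = 25
'R': A..Z range, ord('R') − ord('A') = 17
'q': a..z range, 26 + ord('q') − ord('a') = 42
'+': index 62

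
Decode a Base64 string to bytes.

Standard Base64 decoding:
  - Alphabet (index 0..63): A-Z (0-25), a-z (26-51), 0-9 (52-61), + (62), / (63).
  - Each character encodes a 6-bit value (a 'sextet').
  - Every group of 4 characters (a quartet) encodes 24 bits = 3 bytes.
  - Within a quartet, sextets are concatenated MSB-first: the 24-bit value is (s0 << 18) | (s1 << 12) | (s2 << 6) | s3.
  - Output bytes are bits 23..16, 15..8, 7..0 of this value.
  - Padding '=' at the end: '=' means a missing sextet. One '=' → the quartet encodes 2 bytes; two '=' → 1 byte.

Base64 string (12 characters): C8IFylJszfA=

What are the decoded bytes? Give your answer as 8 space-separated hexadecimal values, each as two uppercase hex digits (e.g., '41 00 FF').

Answer: 0B C2 05 CA 52 6C CD F0

Derivation:
After char 0 ('C'=2): chars_in_quartet=1 acc=0x2 bytes_emitted=0
After char 1 ('8'=60): chars_in_quartet=2 acc=0xBC bytes_emitted=0
After char 2 ('I'=8): chars_in_quartet=3 acc=0x2F08 bytes_emitted=0
After char 3 ('F'=5): chars_in_quartet=4 acc=0xBC205 -> emit 0B C2 05, reset; bytes_emitted=3
After char 4 ('y'=50): chars_in_quartet=1 acc=0x32 bytes_emitted=3
After char 5 ('l'=37): chars_in_quartet=2 acc=0xCA5 bytes_emitted=3
After char 6 ('J'=9): chars_in_quartet=3 acc=0x32949 bytes_emitted=3
After char 7 ('s'=44): chars_in_quartet=4 acc=0xCA526C -> emit CA 52 6C, reset; bytes_emitted=6
After char 8 ('z'=51): chars_in_quartet=1 acc=0x33 bytes_emitted=6
After char 9 ('f'=31): chars_in_quartet=2 acc=0xCDF bytes_emitted=6
After char 10 ('A'=0): chars_in_quartet=3 acc=0x337C0 bytes_emitted=6
Padding '=': partial quartet acc=0x337C0 -> emit CD F0; bytes_emitted=8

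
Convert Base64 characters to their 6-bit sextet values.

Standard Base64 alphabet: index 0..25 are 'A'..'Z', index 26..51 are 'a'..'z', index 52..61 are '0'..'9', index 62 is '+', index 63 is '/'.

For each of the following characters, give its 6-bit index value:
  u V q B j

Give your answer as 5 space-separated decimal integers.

'u': a..z range, 26 + ord('u') − ord('a') = 46
'V': A..Z range, ord('V') − ord('A') = 21
'q': a..z range, 26 + ord('q') − ord('a') = 42
'B': A..Z range, ord('B') − ord('A') = 1
'j': a..z range, 26 + ord('j') − ord('a') = 35

Answer: 46 21 42 1 35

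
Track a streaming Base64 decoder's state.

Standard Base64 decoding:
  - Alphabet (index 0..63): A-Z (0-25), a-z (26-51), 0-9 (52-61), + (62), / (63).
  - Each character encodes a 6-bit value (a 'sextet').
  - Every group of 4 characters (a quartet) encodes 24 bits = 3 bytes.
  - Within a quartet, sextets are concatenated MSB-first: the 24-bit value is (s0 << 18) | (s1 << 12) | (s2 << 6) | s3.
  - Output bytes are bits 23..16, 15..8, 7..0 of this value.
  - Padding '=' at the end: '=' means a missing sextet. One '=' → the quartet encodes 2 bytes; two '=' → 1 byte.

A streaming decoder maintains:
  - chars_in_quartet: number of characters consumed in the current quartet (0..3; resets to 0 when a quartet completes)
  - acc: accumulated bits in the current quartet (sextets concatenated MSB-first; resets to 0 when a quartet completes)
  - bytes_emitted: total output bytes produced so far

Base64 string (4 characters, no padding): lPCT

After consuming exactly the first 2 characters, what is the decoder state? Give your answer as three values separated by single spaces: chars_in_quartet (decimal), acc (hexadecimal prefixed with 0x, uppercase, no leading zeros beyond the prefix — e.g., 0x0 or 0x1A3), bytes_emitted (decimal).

After char 0 ('l'=37): chars_in_quartet=1 acc=0x25 bytes_emitted=0
After char 1 ('P'=15): chars_in_quartet=2 acc=0x94F bytes_emitted=0

Answer: 2 0x94F 0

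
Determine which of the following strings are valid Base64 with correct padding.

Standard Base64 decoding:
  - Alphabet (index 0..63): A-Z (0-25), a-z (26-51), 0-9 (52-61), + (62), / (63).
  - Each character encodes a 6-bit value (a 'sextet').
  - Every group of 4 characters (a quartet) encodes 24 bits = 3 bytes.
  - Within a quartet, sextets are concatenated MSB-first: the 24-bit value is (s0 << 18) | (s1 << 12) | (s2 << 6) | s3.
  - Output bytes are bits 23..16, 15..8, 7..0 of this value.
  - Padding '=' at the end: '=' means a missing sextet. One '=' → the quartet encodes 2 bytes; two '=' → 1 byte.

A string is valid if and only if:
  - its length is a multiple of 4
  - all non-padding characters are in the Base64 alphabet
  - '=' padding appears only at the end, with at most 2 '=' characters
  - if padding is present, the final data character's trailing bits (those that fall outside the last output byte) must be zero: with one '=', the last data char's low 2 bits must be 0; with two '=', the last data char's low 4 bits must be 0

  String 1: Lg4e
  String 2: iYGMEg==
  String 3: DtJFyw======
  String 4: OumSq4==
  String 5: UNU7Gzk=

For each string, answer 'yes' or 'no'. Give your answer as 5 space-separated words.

Answer: yes yes no no yes

Derivation:
String 1: 'Lg4e' → valid
String 2: 'iYGMEg==' → valid
String 3: 'DtJFyw======' → invalid (6 pad chars (max 2))
String 4: 'OumSq4==' → invalid (bad trailing bits)
String 5: 'UNU7Gzk=' → valid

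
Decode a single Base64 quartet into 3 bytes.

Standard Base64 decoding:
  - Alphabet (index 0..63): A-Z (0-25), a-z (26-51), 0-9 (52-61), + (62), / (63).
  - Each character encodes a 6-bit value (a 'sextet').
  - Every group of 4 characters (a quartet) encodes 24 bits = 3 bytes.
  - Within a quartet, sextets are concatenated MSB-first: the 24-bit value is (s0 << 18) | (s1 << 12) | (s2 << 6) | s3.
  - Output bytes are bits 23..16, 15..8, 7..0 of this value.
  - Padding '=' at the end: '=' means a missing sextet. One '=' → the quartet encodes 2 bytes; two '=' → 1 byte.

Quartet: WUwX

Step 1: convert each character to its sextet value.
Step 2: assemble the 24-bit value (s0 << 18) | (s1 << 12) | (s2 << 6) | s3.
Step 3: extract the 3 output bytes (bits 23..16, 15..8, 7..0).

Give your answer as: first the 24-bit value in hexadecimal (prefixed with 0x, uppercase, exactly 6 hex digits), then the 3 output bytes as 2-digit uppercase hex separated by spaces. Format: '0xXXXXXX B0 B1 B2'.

Sextets: W=22, U=20, w=48, X=23
24-bit: (22<<18) | (20<<12) | (48<<6) | 23
      = 0x580000 | 0x014000 | 0x000C00 | 0x000017
      = 0x594C17
Bytes: (v>>16)&0xFF=59, (v>>8)&0xFF=4C, v&0xFF=17

Answer: 0x594C17 59 4C 17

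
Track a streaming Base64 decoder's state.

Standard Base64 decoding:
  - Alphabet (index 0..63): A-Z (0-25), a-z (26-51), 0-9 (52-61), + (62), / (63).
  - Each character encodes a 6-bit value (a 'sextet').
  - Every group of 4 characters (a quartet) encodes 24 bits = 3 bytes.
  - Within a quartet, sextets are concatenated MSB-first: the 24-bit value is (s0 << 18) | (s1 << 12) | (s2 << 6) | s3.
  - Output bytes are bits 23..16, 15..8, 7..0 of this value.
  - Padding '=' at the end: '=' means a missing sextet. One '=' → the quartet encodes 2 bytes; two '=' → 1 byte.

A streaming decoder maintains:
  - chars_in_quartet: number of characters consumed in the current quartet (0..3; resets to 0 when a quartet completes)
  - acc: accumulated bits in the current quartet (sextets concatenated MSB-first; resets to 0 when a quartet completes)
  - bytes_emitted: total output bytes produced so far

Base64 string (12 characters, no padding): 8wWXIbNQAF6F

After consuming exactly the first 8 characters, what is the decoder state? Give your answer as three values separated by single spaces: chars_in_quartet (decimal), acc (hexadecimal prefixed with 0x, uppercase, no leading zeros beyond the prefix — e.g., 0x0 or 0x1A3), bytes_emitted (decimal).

After char 0 ('8'=60): chars_in_quartet=1 acc=0x3C bytes_emitted=0
After char 1 ('w'=48): chars_in_quartet=2 acc=0xF30 bytes_emitted=0
After char 2 ('W'=22): chars_in_quartet=3 acc=0x3CC16 bytes_emitted=0
After char 3 ('X'=23): chars_in_quartet=4 acc=0xF30597 -> emit F3 05 97, reset; bytes_emitted=3
After char 4 ('I'=8): chars_in_quartet=1 acc=0x8 bytes_emitted=3
After char 5 ('b'=27): chars_in_quartet=2 acc=0x21B bytes_emitted=3
After char 6 ('N'=13): chars_in_quartet=3 acc=0x86CD bytes_emitted=3
After char 7 ('Q'=16): chars_in_quartet=4 acc=0x21B350 -> emit 21 B3 50, reset; bytes_emitted=6

Answer: 0 0x0 6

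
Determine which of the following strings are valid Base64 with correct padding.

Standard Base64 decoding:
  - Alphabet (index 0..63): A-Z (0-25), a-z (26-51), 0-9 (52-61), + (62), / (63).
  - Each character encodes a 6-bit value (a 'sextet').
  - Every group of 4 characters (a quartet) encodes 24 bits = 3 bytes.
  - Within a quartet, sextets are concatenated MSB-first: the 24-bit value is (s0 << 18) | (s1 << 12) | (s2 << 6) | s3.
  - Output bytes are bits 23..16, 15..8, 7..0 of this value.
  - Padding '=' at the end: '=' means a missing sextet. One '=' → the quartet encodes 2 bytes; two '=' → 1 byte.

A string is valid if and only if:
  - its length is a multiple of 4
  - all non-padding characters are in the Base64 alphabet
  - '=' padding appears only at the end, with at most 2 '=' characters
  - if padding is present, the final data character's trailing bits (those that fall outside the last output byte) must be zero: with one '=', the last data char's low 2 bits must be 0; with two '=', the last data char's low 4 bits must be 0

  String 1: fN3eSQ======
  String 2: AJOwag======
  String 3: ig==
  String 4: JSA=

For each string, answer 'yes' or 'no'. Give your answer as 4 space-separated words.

String 1: 'fN3eSQ======' → invalid (6 pad chars (max 2))
String 2: 'AJOwag======' → invalid (6 pad chars (max 2))
String 3: 'ig==' → valid
String 4: 'JSA=' → valid

Answer: no no yes yes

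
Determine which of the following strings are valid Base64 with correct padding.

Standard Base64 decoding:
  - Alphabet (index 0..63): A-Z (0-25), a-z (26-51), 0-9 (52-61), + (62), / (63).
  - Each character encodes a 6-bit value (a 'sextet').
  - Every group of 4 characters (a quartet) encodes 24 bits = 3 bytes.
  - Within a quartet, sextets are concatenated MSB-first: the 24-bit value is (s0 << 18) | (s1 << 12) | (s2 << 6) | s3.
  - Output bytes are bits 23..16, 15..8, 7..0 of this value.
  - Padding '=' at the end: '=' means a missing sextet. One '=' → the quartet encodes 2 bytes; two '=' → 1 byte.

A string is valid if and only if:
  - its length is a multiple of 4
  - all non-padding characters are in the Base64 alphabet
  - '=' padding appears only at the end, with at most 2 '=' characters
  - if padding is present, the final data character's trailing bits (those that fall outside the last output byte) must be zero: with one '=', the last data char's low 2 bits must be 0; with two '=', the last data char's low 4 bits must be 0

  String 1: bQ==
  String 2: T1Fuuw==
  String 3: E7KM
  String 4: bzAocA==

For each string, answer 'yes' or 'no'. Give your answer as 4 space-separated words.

Answer: yes yes yes yes

Derivation:
String 1: 'bQ==' → valid
String 2: 'T1Fuuw==' → valid
String 3: 'E7KM' → valid
String 4: 'bzAocA==' → valid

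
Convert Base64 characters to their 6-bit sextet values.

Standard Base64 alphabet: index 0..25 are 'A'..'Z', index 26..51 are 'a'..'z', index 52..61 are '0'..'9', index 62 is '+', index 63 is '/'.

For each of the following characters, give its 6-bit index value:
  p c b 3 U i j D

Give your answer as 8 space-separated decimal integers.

Answer: 41 28 27 55 20 34 35 3

Derivation:
'p': a..z range, 26 + ord('p') − ord('a') = 41
'c': a..z range, 26 + ord('c') − ord('a') = 28
'b': a..z range, 26 + ord('b') − ord('a') = 27
'3': 0..9 range, 52 + ord('3') − ord('0') = 55
'U': A..Z range, ord('U') − ord('A') = 20
'i': a..z range, 26 + ord('i') − ord('a') = 34
'j': a..z range, 26 + ord('j') − ord('a') = 35
'D': A..Z range, ord('D') − ord('A') = 3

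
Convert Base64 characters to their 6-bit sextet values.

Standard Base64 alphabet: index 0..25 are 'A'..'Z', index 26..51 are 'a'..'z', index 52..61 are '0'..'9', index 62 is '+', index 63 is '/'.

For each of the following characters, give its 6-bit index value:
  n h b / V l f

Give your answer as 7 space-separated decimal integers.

Answer: 39 33 27 63 21 37 31

Derivation:
'n': a..z range, 26 + ord('n') − ord('a') = 39
'h': a..z range, 26 + ord('h') − ord('a') = 33
'b': a..z range, 26 + ord('b') − ord('a') = 27
'/': index 63
'V': A..Z range, ord('V') − ord('A') = 21
'l': a..z range, 26 + ord('l') − ord('a') = 37
'f': a..z range, 26 + ord('f') − ord('a') = 31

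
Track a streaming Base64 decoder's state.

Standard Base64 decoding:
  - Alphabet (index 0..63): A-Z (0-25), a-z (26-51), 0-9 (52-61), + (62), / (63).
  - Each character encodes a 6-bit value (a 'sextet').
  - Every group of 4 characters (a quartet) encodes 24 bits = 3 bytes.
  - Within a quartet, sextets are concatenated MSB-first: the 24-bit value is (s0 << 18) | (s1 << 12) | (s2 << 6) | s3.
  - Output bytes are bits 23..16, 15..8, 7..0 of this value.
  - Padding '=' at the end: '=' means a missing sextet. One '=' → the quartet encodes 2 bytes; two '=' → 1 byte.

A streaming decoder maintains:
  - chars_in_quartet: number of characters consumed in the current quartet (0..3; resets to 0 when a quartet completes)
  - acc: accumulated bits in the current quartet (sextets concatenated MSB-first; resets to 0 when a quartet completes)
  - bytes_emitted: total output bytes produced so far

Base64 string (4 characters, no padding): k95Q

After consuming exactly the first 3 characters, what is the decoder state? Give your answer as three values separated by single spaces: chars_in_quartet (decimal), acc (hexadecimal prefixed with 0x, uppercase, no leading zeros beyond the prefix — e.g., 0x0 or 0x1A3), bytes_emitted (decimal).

Answer: 3 0x24F79 0

Derivation:
After char 0 ('k'=36): chars_in_quartet=1 acc=0x24 bytes_emitted=0
After char 1 ('9'=61): chars_in_quartet=2 acc=0x93D bytes_emitted=0
After char 2 ('5'=57): chars_in_quartet=3 acc=0x24F79 bytes_emitted=0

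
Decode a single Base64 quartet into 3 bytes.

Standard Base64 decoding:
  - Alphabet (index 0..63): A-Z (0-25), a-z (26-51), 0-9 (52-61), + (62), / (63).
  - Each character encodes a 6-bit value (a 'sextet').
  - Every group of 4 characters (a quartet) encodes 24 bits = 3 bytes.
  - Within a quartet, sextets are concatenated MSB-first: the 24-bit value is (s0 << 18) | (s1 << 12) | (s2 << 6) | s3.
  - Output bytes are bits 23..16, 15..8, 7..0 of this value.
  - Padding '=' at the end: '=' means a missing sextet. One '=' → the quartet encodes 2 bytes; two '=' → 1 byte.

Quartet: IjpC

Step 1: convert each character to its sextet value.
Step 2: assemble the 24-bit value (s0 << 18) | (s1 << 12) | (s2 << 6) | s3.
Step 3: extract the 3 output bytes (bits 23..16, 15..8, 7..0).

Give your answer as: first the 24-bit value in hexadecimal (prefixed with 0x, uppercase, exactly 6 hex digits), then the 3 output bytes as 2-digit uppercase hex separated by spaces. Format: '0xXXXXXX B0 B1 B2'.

Sextets: I=8, j=35, p=41, C=2
24-bit: (8<<18) | (35<<12) | (41<<6) | 2
      = 0x200000 | 0x023000 | 0x000A40 | 0x000002
      = 0x223A42
Bytes: (v>>16)&0xFF=22, (v>>8)&0xFF=3A, v&0xFF=42

Answer: 0x223A42 22 3A 42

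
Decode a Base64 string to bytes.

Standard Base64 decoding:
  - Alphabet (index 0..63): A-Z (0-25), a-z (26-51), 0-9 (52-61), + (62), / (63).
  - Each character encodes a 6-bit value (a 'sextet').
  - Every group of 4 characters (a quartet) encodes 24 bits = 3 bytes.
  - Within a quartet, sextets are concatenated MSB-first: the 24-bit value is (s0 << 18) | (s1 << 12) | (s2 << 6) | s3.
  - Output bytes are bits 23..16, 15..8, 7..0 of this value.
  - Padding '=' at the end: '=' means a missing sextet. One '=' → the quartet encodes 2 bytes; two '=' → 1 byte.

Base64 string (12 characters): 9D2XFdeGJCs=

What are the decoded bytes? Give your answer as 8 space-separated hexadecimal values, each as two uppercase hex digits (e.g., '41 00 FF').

Answer: F4 3D 97 15 D7 86 24 2B

Derivation:
After char 0 ('9'=61): chars_in_quartet=1 acc=0x3D bytes_emitted=0
After char 1 ('D'=3): chars_in_quartet=2 acc=0xF43 bytes_emitted=0
After char 2 ('2'=54): chars_in_quartet=3 acc=0x3D0F6 bytes_emitted=0
After char 3 ('X'=23): chars_in_quartet=4 acc=0xF43D97 -> emit F4 3D 97, reset; bytes_emitted=3
After char 4 ('F'=5): chars_in_quartet=1 acc=0x5 bytes_emitted=3
After char 5 ('d'=29): chars_in_quartet=2 acc=0x15D bytes_emitted=3
After char 6 ('e'=30): chars_in_quartet=3 acc=0x575E bytes_emitted=3
After char 7 ('G'=6): chars_in_quartet=4 acc=0x15D786 -> emit 15 D7 86, reset; bytes_emitted=6
After char 8 ('J'=9): chars_in_quartet=1 acc=0x9 bytes_emitted=6
After char 9 ('C'=2): chars_in_quartet=2 acc=0x242 bytes_emitted=6
After char 10 ('s'=44): chars_in_quartet=3 acc=0x90AC bytes_emitted=6
Padding '=': partial quartet acc=0x90AC -> emit 24 2B; bytes_emitted=8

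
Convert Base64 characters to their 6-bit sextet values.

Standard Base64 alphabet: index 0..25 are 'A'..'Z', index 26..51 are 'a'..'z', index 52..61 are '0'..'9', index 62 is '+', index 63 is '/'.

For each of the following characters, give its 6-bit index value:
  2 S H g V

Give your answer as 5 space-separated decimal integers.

'2': 0..9 range, 52 + ord('2') − ord('0') = 54
'S': A..Z range, ord('S') − ord('A') = 18
'H': A..Z range, ord('H') − ord('A') = 7
'g': a..z range, 26 + ord('g') − ord('a') = 32
'V': A..Z range, ord('V') − ord('A') = 21

Answer: 54 18 7 32 21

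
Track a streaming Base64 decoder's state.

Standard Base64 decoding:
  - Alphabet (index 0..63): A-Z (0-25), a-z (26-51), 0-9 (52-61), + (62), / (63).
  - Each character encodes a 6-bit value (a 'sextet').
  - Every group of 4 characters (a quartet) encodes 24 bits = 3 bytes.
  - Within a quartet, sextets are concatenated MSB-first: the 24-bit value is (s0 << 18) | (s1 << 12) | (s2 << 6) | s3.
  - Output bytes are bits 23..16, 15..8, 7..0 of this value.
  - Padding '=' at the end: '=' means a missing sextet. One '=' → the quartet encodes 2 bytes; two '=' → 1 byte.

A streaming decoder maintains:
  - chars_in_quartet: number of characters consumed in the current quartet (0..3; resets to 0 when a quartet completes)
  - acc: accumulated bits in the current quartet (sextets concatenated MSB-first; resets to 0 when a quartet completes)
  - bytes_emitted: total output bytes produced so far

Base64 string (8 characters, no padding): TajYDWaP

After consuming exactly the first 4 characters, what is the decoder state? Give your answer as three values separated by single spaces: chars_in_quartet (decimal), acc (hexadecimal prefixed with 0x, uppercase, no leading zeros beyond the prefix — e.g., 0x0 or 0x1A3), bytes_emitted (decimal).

After char 0 ('T'=19): chars_in_quartet=1 acc=0x13 bytes_emitted=0
After char 1 ('a'=26): chars_in_quartet=2 acc=0x4DA bytes_emitted=0
After char 2 ('j'=35): chars_in_quartet=3 acc=0x136A3 bytes_emitted=0
After char 3 ('Y'=24): chars_in_quartet=4 acc=0x4DA8D8 -> emit 4D A8 D8, reset; bytes_emitted=3

Answer: 0 0x0 3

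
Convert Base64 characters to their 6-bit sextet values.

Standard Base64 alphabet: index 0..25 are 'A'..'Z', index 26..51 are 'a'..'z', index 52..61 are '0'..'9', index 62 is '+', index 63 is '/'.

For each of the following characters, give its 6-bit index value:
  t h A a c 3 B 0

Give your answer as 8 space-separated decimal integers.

Answer: 45 33 0 26 28 55 1 52

Derivation:
't': a..z range, 26 + ord('t') − ord('a') = 45
'h': a..z range, 26 + ord('h') − ord('a') = 33
'A': A..Z range, ord('A') − ord('A') = 0
'a': a..z range, 26 + ord('a') − ord('a') = 26
'c': a..z range, 26 + ord('c') − ord('a') = 28
'3': 0..9 range, 52 + ord('3') − ord('0') = 55
'B': A..Z range, ord('B') − ord('A') = 1
'0': 0..9 range, 52 + ord('0') − ord('0') = 52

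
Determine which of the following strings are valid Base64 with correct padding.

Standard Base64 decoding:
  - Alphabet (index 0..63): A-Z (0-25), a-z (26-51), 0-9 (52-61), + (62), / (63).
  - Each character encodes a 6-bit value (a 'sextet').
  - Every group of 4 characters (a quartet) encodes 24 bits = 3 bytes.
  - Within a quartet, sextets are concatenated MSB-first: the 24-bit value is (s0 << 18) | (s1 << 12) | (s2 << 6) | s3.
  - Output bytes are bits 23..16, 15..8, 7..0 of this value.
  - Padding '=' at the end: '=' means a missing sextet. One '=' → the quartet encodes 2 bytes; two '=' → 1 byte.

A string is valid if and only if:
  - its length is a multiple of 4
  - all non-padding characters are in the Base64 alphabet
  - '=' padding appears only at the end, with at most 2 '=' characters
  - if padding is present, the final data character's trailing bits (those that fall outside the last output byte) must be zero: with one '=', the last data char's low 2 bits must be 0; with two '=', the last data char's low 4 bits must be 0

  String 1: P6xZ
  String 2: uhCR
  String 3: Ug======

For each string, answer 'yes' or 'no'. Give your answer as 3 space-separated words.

Answer: yes yes no

Derivation:
String 1: 'P6xZ' → valid
String 2: 'uhCR' → valid
String 3: 'Ug======' → invalid (6 pad chars (max 2))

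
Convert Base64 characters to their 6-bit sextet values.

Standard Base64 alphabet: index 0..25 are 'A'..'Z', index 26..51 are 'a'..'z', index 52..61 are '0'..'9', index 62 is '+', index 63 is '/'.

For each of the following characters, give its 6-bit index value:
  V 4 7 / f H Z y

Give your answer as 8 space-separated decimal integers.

'V': A..Z range, ord('V') − ord('A') = 21
'4': 0..9 range, 52 + ord('4') − ord('0') = 56
'7': 0..9 range, 52 + ord('7') − ord('0') = 59
'/': index 63
'f': a..z range, 26 + ord('f') − ord('a') = 31
'H': A..Z range, ord('H') − ord('A') = 7
'Z': A..Z range, ord('Z') − ord('A') = 25
'y': a..z range, 26 + ord('y') − ord('a') = 50

Answer: 21 56 59 63 31 7 25 50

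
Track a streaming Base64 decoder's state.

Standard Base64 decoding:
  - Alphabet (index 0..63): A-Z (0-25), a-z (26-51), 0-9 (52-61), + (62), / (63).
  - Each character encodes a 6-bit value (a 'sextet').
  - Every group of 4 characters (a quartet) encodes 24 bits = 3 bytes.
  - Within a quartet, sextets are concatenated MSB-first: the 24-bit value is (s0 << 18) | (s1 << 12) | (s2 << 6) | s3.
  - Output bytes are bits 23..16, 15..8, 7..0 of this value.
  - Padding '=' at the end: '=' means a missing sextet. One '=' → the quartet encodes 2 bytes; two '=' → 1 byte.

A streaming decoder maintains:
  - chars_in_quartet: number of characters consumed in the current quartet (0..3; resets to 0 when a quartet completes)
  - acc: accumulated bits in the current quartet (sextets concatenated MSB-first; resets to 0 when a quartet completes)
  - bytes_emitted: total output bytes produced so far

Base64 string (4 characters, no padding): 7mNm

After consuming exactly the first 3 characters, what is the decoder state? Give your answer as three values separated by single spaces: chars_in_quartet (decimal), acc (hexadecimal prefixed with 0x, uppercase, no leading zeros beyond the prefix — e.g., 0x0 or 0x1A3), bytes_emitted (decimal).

Answer: 3 0x3B98D 0

Derivation:
After char 0 ('7'=59): chars_in_quartet=1 acc=0x3B bytes_emitted=0
After char 1 ('m'=38): chars_in_quartet=2 acc=0xEE6 bytes_emitted=0
After char 2 ('N'=13): chars_in_quartet=3 acc=0x3B98D bytes_emitted=0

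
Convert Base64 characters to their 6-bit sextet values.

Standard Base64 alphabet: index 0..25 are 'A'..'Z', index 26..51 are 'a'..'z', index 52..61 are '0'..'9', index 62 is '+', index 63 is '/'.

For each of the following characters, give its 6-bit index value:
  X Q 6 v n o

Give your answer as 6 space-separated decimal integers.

Answer: 23 16 58 47 39 40

Derivation:
'X': A..Z range, ord('X') − ord('A') = 23
'Q': A..Z range, ord('Q') − ord('A') = 16
'6': 0..9 range, 52 + ord('6') − ord('0') = 58
'v': a..z range, 26 + ord('v') − ord('a') = 47
'n': a..z range, 26 + ord('n') − ord('a') = 39
'o': a..z range, 26 + ord('o') − ord('a') = 40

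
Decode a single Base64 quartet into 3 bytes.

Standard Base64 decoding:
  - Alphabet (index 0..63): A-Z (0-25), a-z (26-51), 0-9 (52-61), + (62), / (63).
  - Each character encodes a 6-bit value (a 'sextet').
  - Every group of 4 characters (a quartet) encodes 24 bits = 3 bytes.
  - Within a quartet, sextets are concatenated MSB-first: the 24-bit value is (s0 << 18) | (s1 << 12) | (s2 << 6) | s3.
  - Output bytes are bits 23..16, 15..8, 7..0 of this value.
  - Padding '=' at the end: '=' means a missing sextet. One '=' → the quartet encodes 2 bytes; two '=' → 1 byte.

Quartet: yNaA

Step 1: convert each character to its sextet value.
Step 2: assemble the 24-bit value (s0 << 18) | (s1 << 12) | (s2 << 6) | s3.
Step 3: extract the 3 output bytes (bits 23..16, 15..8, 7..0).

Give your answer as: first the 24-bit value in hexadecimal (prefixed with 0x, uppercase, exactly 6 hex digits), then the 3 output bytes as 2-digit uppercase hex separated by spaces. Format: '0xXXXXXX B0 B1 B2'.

Answer: 0xC8D680 C8 D6 80

Derivation:
Sextets: y=50, N=13, a=26, A=0
24-bit: (50<<18) | (13<<12) | (26<<6) | 0
      = 0xC80000 | 0x00D000 | 0x000680 | 0x000000
      = 0xC8D680
Bytes: (v>>16)&0xFF=C8, (v>>8)&0xFF=D6, v&0xFF=80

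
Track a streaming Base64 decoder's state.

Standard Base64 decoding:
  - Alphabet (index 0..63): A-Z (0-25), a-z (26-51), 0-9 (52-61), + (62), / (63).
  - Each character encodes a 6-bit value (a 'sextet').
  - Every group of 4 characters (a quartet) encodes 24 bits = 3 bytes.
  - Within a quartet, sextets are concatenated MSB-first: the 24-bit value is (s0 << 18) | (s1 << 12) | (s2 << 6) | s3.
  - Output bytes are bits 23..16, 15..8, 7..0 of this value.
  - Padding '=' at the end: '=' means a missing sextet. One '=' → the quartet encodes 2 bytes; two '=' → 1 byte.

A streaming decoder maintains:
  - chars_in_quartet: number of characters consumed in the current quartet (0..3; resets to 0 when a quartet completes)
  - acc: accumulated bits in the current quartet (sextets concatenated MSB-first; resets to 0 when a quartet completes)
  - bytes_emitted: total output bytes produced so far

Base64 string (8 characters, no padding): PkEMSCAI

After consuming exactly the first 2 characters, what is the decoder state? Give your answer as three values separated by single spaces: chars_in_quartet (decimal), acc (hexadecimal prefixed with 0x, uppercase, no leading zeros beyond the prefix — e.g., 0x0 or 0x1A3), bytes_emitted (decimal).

Answer: 2 0x3E4 0

Derivation:
After char 0 ('P'=15): chars_in_quartet=1 acc=0xF bytes_emitted=0
After char 1 ('k'=36): chars_in_quartet=2 acc=0x3E4 bytes_emitted=0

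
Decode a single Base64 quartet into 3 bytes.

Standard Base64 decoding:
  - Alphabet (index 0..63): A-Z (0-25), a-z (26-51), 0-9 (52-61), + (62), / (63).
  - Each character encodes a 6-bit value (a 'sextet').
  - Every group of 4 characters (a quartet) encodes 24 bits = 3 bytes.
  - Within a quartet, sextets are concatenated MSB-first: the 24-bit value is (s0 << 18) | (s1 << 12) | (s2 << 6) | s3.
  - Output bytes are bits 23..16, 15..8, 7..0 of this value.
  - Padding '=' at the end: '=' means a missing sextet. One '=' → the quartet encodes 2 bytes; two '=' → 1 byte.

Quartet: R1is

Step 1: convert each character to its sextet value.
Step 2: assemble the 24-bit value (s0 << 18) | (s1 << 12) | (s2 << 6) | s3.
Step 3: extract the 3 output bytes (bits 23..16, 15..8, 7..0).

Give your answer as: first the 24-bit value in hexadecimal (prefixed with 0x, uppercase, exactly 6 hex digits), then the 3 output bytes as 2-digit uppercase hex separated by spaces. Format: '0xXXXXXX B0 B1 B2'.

Answer: 0x4758AC 47 58 AC

Derivation:
Sextets: R=17, 1=53, i=34, s=44
24-bit: (17<<18) | (53<<12) | (34<<6) | 44
      = 0x440000 | 0x035000 | 0x000880 | 0x00002C
      = 0x4758AC
Bytes: (v>>16)&0xFF=47, (v>>8)&0xFF=58, v&0xFF=AC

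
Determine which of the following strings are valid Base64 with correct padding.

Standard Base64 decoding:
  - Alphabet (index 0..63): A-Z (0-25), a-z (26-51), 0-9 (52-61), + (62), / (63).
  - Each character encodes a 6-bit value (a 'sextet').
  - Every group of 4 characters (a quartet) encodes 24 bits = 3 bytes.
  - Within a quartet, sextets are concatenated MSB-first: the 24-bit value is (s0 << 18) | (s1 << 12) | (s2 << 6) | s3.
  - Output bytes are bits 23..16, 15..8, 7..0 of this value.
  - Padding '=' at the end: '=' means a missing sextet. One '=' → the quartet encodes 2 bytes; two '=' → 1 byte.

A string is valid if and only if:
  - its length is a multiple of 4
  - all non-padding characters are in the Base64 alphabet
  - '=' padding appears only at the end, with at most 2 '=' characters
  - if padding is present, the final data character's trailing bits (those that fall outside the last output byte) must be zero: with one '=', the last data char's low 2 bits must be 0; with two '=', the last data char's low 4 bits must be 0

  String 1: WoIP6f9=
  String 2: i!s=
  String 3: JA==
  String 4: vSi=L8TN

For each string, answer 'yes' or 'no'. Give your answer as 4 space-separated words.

String 1: 'WoIP6f9=' → invalid (bad trailing bits)
String 2: 'i!s=' → invalid (bad char(s): ['!'])
String 3: 'JA==' → valid
String 4: 'vSi=L8TN' → invalid (bad char(s): ['=']; '=' in middle)

Answer: no no yes no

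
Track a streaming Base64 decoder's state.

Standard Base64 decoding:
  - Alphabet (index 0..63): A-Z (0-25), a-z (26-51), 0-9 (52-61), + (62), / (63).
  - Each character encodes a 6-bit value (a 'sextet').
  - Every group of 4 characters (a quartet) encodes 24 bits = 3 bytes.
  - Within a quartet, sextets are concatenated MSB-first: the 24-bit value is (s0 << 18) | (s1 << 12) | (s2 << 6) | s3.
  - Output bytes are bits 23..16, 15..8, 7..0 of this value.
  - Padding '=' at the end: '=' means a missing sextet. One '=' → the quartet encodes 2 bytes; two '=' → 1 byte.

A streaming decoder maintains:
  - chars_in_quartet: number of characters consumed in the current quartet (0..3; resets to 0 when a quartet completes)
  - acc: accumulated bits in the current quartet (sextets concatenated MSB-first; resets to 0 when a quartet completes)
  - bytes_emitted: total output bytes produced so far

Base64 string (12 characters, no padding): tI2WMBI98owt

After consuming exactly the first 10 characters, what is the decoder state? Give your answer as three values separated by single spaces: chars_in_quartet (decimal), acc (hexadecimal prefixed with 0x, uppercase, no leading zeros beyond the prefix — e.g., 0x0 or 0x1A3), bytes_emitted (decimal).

Answer: 2 0xF28 6

Derivation:
After char 0 ('t'=45): chars_in_quartet=1 acc=0x2D bytes_emitted=0
After char 1 ('I'=8): chars_in_quartet=2 acc=0xB48 bytes_emitted=0
After char 2 ('2'=54): chars_in_quartet=3 acc=0x2D236 bytes_emitted=0
After char 3 ('W'=22): chars_in_quartet=4 acc=0xB48D96 -> emit B4 8D 96, reset; bytes_emitted=3
After char 4 ('M'=12): chars_in_quartet=1 acc=0xC bytes_emitted=3
After char 5 ('B'=1): chars_in_quartet=2 acc=0x301 bytes_emitted=3
After char 6 ('I'=8): chars_in_quartet=3 acc=0xC048 bytes_emitted=3
After char 7 ('9'=61): chars_in_quartet=4 acc=0x30123D -> emit 30 12 3D, reset; bytes_emitted=6
After char 8 ('8'=60): chars_in_quartet=1 acc=0x3C bytes_emitted=6
After char 9 ('o'=40): chars_in_quartet=2 acc=0xF28 bytes_emitted=6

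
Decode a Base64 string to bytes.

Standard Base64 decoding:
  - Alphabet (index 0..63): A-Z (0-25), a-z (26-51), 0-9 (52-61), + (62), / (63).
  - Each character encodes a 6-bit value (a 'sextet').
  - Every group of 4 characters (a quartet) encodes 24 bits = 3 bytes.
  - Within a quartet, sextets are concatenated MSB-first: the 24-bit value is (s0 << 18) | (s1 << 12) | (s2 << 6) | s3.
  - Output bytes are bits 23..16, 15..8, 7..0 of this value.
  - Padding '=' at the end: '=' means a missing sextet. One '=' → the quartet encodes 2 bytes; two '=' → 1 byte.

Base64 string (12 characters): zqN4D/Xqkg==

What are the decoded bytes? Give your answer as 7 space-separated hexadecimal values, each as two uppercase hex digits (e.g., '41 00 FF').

After char 0 ('z'=51): chars_in_quartet=1 acc=0x33 bytes_emitted=0
After char 1 ('q'=42): chars_in_quartet=2 acc=0xCEA bytes_emitted=0
After char 2 ('N'=13): chars_in_quartet=3 acc=0x33A8D bytes_emitted=0
After char 3 ('4'=56): chars_in_quartet=4 acc=0xCEA378 -> emit CE A3 78, reset; bytes_emitted=3
After char 4 ('D'=3): chars_in_quartet=1 acc=0x3 bytes_emitted=3
After char 5 ('/'=63): chars_in_quartet=2 acc=0xFF bytes_emitted=3
After char 6 ('X'=23): chars_in_quartet=3 acc=0x3FD7 bytes_emitted=3
After char 7 ('q'=42): chars_in_quartet=4 acc=0xFF5EA -> emit 0F F5 EA, reset; bytes_emitted=6
After char 8 ('k'=36): chars_in_quartet=1 acc=0x24 bytes_emitted=6
After char 9 ('g'=32): chars_in_quartet=2 acc=0x920 bytes_emitted=6
Padding '==': partial quartet acc=0x920 -> emit 92; bytes_emitted=7

Answer: CE A3 78 0F F5 EA 92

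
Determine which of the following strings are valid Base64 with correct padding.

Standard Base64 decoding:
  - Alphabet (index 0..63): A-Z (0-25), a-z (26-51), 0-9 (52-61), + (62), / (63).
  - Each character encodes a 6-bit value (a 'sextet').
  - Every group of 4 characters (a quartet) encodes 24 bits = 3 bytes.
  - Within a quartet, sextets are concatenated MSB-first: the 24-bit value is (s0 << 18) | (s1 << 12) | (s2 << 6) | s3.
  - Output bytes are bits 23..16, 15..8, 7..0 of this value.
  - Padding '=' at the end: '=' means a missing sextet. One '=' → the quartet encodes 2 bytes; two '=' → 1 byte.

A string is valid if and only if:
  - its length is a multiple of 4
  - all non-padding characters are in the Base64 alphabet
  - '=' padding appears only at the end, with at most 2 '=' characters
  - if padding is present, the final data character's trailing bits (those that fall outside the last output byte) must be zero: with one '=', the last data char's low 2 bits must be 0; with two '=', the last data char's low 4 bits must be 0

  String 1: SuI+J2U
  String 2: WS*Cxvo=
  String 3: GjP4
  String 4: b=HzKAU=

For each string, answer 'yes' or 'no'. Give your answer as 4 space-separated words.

Answer: no no yes no

Derivation:
String 1: 'SuI+J2U' → invalid (len=7 not mult of 4)
String 2: 'WS*Cxvo=' → invalid (bad char(s): ['*'])
String 3: 'GjP4' → valid
String 4: 'b=HzKAU=' → invalid (bad char(s): ['=']; '=' in middle)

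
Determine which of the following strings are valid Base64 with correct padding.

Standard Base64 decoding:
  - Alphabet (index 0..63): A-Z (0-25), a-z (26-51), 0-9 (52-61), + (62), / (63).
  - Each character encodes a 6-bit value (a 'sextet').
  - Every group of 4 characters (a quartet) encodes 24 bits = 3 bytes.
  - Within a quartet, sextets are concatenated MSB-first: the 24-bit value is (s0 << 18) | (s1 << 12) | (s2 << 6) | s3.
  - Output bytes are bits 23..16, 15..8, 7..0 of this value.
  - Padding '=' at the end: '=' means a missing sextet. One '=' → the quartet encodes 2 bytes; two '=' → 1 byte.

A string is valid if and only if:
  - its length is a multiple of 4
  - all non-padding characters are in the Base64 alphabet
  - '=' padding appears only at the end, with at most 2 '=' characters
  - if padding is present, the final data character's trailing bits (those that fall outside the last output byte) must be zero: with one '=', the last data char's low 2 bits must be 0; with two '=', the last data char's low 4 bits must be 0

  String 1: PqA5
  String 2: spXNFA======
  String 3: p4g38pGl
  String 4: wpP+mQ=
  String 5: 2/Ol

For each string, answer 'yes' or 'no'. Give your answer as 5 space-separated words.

String 1: 'PqA5' → valid
String 2: 'spXNFA======' → invalid (6 pad chars (max 2))
String 3: 'p4g38pGl' → valid
String 4: 'wpP+mQ=' → invalid (len=7 not mult of 4)
String 5: '2/Ol' → valid

Answer: yes no yes no yes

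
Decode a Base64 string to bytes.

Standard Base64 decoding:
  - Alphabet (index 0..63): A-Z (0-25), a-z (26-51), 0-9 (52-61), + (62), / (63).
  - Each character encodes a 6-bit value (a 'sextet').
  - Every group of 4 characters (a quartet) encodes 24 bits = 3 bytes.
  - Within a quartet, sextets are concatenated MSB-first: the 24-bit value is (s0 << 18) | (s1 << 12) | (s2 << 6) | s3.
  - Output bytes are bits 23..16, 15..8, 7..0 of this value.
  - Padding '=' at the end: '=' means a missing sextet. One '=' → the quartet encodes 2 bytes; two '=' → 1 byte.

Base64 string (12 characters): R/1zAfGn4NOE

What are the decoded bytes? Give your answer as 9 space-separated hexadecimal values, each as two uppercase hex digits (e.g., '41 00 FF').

Answer: 47 FD 73 01 F1 A7 E0 D3 84

Derivation:
After char 0 ('R'=17): chars_in_quartet=1 acc=0x11 bytes_emitted=0
After char 1 ('/'=63): chars_in_quartet=2 acc=0x47F bytes_emitted=0
After char 2 ('1'=53): chars_in_quartet=3 acc=0x11FF5 bytes_emitted=0
After char 3 ('z'=51): chars_in_quartet=4 acc=0x47FD73 -> emit 47 FD 73, reset; bytes_emitted=3
After char 4 ('A'=0): chars_in_quartet=1 acc=0x0 bytes_emitted=3
After char 5 ('f'=31): chars_in_quartet=2 acc=0x1F bytes_emitted=3
After char 6 ('G'=6): chars_in_quartet=3 acc=0x7C6 bytes_emitted=3
After char 7 ('n'=39): chars_in_quartet=4 acc=0x1F1A7 -> emit 01 F1 A7, reset; bytes_emitted=6
After char 8 ('4'=56): chars_in_quartet=1 acc=0x38 bytes_emitted=6
After char 9 ('N'=13): chars_in_quartet=2 acc=0xE0D bytes_emitted=6
After char 10 ('O'=14): chars_in_quartet=3 acc=0x3834E bytes_emitted=6
After char 11 ('E'=4): chars_in_quartet=4 acc=0xE0D384 -> emit E0 D3 84, reset; bytes_emitted=9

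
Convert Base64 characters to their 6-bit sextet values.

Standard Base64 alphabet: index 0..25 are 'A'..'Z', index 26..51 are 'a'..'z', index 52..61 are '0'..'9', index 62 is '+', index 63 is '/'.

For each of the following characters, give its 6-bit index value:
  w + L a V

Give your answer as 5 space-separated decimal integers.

Answer: 48 62 11 26 21

Derivation:
'w': a..z range, 26 + ord('w') − ord('a') = 48
'+': index 62
'L': A..Z range, ord('L') − ord('A') = 11
'a': a..z range, 26 + ord('a') − ord('a') = 26
'V': A..Z range, ord('V') − ord('A') = 21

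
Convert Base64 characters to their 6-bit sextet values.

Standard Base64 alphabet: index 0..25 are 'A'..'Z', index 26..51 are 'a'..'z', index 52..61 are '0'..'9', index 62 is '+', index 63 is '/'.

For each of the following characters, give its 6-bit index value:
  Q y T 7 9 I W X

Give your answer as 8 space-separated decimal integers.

'Q': A..Z range, ord('Q') − ord('A') = 16
'y': a..z range, 26 + ord('y') − ord('a') = 50
'T': A..Z range, ord('T') − ord('A') = 19
'7': 0..9 range, 52 + ord('7') − ord('0') = 59
'9': 0..9 range, 52 + ord('9') − ord('0') = 61
'I': A..Z range, ord('I') − ord('A') = 8
'W': A..Z range, ord('W') − ord('A') = 22
'X': A..Z range, ord('X') − ord('A') = 23

Answer: 16 50 19 59 61 8 22 23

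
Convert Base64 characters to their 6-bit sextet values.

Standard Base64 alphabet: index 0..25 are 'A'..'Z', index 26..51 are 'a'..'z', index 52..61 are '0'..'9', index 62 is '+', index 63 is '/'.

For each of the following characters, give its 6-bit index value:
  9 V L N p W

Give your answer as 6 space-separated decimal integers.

'9': 0..9 range, 52 + ord('9') − ord('0') = 61
'V': A..Z range, ord('V') − ord('A') = 21
'L': A..Z range, ord('L') − ord('A') = 11
'N': A..Z range, ord('N') − ord('A') = 13
'p': a..z range, 26 + ord('p') − ord('a') = 41
'W': A..Z range, ord('W') − ord('A') = 22

Answer: 61 21 11 13 41 22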